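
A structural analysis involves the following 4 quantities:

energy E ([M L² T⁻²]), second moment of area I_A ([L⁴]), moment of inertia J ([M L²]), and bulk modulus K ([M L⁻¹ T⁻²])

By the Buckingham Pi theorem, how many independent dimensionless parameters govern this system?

There are 4 variables and 3 base dimensions (M, L, T).
The dimension matrix has rank 3.
Independent dimensionless groups: 4 − 3 = 1.

1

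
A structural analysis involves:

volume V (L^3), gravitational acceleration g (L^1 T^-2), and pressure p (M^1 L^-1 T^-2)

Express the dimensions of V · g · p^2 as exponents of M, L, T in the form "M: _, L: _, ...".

M: 2, L: 2, T: -6

Collect each base-dimension exponent across the product:
  M: (0) + (0) + 2·(1) = 2
  L: (3) + (1) + 2·(-1) = 2
  T: (0) + (-2) + 2·(-2) = -6
So the dimensions are [M² L² T⁻⁶].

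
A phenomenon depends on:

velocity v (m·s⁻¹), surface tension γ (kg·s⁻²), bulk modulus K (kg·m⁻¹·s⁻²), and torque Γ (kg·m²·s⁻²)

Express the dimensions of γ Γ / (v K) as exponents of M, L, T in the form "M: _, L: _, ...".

Collect each base-dimension exponent across the product:
  M: −(0) + (1) − (1) + (1) = 1
  L: −(1) + (0) − (-1) + (2) = 2
  T: −(-1) + (-2) − (-2) + (-2) = -1
So the dimensions are [M L² T⁻¹].

M: 1, L: 2, T: -1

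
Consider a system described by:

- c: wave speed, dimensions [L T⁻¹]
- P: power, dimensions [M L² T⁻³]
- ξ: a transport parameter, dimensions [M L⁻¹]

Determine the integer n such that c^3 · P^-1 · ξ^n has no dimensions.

Balance the M exponent: (1)·n from ξ, plus 3·(0) − (1) = -1 from the rest, must sum to zero.
n − 1 = 0, so n = 1.

1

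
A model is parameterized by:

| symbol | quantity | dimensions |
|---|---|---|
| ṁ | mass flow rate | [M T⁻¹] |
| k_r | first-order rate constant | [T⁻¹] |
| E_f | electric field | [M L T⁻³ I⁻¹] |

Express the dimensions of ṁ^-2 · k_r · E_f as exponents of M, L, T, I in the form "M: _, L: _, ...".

M: -1, L: 1, T: -2, I: -1

Collect each base-dimension exponent across the product:
  M: −2·(1) + (0) + (1) = -1
  L: −2·(0) + (0) + (1) = 1
  T: −2·(-1) + (-1) + (-3) = -2
  I: −2·(0) + (0) + (-1) = -1
So the dimensions are [M⁻¹ L T⁻² I⁻¹].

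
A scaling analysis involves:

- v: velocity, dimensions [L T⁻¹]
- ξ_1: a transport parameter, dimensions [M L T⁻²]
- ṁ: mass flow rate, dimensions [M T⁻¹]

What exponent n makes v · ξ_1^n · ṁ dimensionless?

-1

Balance the M exponent: (1)·n from ξ_1, plus (0) + (1) = 1 from the rest, must sum to zero.
n + 1 = 0, so n = -1.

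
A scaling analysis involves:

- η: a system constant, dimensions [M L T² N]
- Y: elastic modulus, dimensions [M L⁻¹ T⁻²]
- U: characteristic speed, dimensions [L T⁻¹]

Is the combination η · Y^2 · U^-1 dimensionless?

no

Sum the exponent of each base dimension across the product:
  M: [η]_M + 2·[Y]_M − [U]_M = (1) + 2·(1) − (0) = 3
  L: [η]_L + 2·[Y]_L − [U]_L = (1) + 2·(-1) − (1) = -2
  T: [η]_T + 2·[Y]_T − [U]_T = (2) + 2·(-2) − (-1) = -1
  N: [η]_N + 2·[Y]_N − [U]_N = (1) + 2·(0) − (0) = 1
Net dimensions [M³ L⁻² T⁻¹ N] ≠ [1] — not dimensionless.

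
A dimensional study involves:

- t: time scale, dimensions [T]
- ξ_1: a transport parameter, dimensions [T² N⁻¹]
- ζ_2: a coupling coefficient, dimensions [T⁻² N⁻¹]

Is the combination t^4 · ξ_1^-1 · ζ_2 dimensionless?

yes

Sum the exponent of each base dimension across the product:
  M: 4·[t]_M − [ξ_1]_M + [ζ_2]_M = 4·(0) − (0) + (0) = 0
  L: 4·[t]_L − [ξ_1]_L + [ζ_2]_L = 4·(0) − (0) + (0) = 0
  T: 4·[t]_T − [ξ_1]_T + [ζ_2]_T = 4·(1) − (2) + (-2) = 0
  N: 4·[t]_N − [ξ_1]_N + [ζ_2]_N = 4·(0) − (-1) + (-1) = 0
All base exponents vanish — dimensionless.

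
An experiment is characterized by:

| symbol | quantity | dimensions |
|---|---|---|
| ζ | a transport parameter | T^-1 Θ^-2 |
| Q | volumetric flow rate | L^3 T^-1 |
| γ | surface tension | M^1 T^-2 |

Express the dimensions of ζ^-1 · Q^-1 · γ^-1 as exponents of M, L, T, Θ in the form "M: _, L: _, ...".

M: -1, L: -3, T: 4, Θ: 2

Collect each base-dimension exponent across the product:
  M: −(0) − (0) − (1) = -1
  L: −(0) − (3) − (0) = -3
  T: −(-1) − (-1) − (-2) = 4
  Θ: −(-2) − (0) − (0) = 2
So the dimensions are [M⁻¹ L⁻³ T⁴ Θ²].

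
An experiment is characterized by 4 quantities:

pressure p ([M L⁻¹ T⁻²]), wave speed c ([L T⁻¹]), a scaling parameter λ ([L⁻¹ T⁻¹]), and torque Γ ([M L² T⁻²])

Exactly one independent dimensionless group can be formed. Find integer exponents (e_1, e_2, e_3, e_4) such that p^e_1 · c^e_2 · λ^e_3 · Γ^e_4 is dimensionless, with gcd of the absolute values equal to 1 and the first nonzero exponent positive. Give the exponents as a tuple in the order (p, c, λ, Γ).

(2, 3, -3, -2)

M: e_1·(1) + e_2·(0) + e_3·(0) + e_4·(1) = 0
L: e_1·(-1) + e_2·(1) + e_3·(-1) + e_4·(2) = 0
T: e_1·(-2) + e_2·(-1) + e_3·(-1) + e_4·(-2) = 0
Solving this homogeneous linear system for the smallest-integer solution (first nonzero entry positive) gives (2, 3, -3, -2).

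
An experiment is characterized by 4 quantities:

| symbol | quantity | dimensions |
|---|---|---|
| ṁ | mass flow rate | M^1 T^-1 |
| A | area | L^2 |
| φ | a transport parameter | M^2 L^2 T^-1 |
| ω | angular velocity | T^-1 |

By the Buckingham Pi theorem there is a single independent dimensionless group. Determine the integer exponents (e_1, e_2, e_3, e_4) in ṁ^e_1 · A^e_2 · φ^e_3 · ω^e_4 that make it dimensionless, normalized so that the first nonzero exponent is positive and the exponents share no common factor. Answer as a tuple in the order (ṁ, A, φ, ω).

(2, 1, -1, -1)

M: e_1·(1) + e_2·(0) + e_3·(2) + e_4·(0) = 0
L: e_1·(0) + e_2·(2) + e_3·(2) + e_4·(0) = 0
T: e_1·(-1) + e_2·(0) + e_3·(-1) + e_4·(-1) = 0
Solving this homogeneous linear system for the smallest-integer solution (first nonzero entry positive) gives (2, 1, -1, -1).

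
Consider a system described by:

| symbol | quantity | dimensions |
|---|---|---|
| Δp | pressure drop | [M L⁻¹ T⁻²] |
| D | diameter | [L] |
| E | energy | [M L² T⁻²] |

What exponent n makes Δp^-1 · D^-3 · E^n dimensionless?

Balance the M exponent: (1)·n from E, plus −(1) − 3·(0) = -1 from the rest, must sum to zero.
n − 1 = 0, so n = 1.

1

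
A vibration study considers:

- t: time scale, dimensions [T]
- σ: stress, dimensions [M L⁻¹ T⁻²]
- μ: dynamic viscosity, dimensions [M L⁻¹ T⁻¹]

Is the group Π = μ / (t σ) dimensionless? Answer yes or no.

Sum the exponent of each base dimension across the product:
  M: −[t]_M − [σ]_M + [μ]_M = −(0) − (1) + (1) = 0
  L: −[t]_L − [σ]_L + [μ]_L = −(0) − (-1) + (-1) = 0
  T: −[t]_T − [σ]_T + [μ]_T = −(1) − (-2) + (-1) = 0
All base exponents vanish — dimensionless.

yes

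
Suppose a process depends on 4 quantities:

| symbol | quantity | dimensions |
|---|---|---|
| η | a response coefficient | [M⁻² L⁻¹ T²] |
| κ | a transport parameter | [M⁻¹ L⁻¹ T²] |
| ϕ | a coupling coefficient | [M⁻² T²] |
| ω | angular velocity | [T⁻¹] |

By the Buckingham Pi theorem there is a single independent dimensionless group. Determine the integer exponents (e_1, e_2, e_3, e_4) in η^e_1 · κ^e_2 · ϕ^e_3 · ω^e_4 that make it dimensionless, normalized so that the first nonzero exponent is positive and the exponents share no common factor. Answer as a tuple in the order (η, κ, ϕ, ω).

M: e_1·(-2) + e_2·(-1) + e_3·(-2) + e_4·(0) = 0
L: e_1·(-1) + e_2·(-1) + e_3·(0) + e_4·(0) = 0
T: e_1·(2) + e_2·(2) + e_3·(2) + e_4·(-1) = 0
Solving this homogeneous linear system for the smallest-integer solution (first nonzero entry positive) gives (2, -2, -1, -2).

(2, -2, -1, -2)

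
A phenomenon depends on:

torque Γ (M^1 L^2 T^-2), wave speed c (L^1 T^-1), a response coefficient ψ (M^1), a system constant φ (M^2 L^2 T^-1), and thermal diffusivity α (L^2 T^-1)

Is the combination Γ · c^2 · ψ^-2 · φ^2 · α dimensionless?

no

Sum the exponent of each base dimension across the product:
  M: [Γ]_M + 2·[c]_M − 2·[ψ]_M + 2·[φ]_M + [α]_M = (1) + 2·(0) − 2·(1) + 2·(2) + (0) = 3
  L: [Γ]_L + 2·[c]_L − 2·[ψ]_L + 2·[φ]_L + [α]_L = (2) + 2·(1) − 2·(0) + 2·(2) + (2) = 10
  T: [Γ]_T + 2·[c]_T − 2·[ψ]_T + 2·[φ]_T + [α]_T = (-2) + 2·(-1) − 2·(0) + 2·(-1) + (-1) = -7
Net dimensions [M³ L¹⁰ T⁻⁷] ≠ [1] — not dimensionless.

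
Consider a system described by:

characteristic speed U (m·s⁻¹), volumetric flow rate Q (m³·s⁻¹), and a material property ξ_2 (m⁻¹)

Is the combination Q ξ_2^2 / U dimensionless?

yes

Sum the exponent of each base dimension across the product:
  L: −[U]_L + [Q]_L + 2·[ξ_2]_L = −(1) + (3) + 2·(-1) = 0
  T: −[U]_T + [Q]_T + 2·[ξ_2]_T = −(-1) + (-1) + 2·(0) = 0
All base exponents vanish — dimensionless.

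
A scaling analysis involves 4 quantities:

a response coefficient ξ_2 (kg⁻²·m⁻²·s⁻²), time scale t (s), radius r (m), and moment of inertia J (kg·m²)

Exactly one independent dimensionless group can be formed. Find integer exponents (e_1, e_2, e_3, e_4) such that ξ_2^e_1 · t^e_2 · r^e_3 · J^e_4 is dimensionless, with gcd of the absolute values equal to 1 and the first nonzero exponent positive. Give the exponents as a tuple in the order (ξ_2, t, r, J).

M: e_1·(-2) + e_2·(0) + e_3·(0) + e_4·(1) = 0
L: e_1·(-2) + e_2·(0) + e_3·(1) + e_4·(2) = 0
T: e_1·(-2) + e_2·(1) + e_3·(0) + e_4·(0) = 0
Solving this homogeneous linear system for the smallest-integer solution (first nonzero entry positive) gives (1, 2, -2, 2).

(1, 2, -2, 2)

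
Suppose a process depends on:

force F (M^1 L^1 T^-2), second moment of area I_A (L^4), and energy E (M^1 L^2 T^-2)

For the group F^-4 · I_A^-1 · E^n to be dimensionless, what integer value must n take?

4

Balance the M exponent: (1)·n from E, plus −4·(1) − (0) = -4 from the rest, must sum to zero.
n − 4 = 0, so n = 4.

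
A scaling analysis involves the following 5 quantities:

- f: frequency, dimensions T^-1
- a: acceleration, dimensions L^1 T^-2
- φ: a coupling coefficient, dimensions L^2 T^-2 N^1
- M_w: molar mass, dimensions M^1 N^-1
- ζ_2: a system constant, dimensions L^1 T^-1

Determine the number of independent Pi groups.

There are 5 variables and 4 base dimensions (M, L, T, N).
The dimension matrix has rank 4.
Independent dimensionless groups: 5 − 4 = 1.

1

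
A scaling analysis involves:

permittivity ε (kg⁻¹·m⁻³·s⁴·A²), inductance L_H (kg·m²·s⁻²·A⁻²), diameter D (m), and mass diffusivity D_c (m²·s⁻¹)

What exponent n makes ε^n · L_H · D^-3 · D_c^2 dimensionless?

Balance the M exponent: (-1)·n from ε, plus (1) − 3·(0) + 2·(0) = 1 from the rest, must sum to zero.
−n + 1 = 0, so n = 1.

1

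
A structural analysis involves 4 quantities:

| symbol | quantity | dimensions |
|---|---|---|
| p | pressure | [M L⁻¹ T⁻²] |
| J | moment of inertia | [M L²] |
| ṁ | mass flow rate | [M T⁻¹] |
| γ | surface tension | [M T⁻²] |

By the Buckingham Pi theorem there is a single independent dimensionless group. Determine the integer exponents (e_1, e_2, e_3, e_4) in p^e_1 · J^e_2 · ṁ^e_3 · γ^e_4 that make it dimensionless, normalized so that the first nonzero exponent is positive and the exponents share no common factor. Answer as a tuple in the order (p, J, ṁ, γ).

M: e_1·(1) + e_2·(1) + e_3·(1) + e_4·(1) = 0
L: e_1·(-1) + e_2·(2) + e_3·(0) + e_4·(0) = 0
T: e_1·(-2) + e_2·(0) + e_3·(-1) + e_4·(-2) = 0
Solving this homogeneous linear system for the smallest-integer solution (first nonzero entry positive) gives (2, 1, -2, -1).

(2, 1, -2, -1)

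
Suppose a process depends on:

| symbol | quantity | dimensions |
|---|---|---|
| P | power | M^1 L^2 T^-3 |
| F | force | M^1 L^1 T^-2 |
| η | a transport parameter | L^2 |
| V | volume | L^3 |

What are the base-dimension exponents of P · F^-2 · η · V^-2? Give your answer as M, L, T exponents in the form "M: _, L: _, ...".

M: -1, L: -4, T: 1

Collect each base-dimension exponent across the product:
  M: (1) − 2·(1) + (0) − 2·(0) = -1
  L: (2) − 2·(1) + (2) − 2·(3) = -4
  T: (-3) − 2·(-2) + (0) − 2·(0) = 1
So the dimensions are [M⁻¹ L⁻⁴ T].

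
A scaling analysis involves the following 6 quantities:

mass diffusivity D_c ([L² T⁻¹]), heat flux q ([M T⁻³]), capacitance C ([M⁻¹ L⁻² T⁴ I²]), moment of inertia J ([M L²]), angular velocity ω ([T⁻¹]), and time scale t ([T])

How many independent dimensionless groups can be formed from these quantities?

There are 6 variables and 4 base dimensions (M, L, T, I).
The dimension matrix has rank 4.
Independent dimensionless groups: 6 − 4 = 2.

2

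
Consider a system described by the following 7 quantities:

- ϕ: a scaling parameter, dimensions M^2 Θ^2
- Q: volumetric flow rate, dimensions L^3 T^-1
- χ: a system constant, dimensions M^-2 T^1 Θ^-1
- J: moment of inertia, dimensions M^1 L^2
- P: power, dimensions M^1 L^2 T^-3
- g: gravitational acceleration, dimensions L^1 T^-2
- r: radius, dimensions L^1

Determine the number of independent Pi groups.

3

There are 7 variables and 4 base dimensions (M, L, T, Θ).
The dimension matrix has rank 4.
Independent dimensionless groups: 7 − 4 = 3.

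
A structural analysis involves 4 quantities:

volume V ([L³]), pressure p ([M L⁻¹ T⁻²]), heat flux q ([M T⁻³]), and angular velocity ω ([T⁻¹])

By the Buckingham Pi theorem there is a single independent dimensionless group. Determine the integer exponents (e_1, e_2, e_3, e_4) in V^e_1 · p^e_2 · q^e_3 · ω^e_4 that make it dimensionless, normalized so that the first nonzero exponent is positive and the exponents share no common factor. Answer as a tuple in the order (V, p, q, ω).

(1, 3, -3, 3)

M: e_1·(0) + e_2·(1) + e_3·(1) + e_4·(0) = 0
L: e_1·(3) + e_2·(-1) + e_3·(0) + e_4·(0) = 0
T: e_1·(0) + e_2·(-2) + e_3·(-3) + e_4·(-1) = 0
Solving this homogeneous linear system for the smallest-integer solution (first nonzero entry positive) gives (1, 3, -3, 3).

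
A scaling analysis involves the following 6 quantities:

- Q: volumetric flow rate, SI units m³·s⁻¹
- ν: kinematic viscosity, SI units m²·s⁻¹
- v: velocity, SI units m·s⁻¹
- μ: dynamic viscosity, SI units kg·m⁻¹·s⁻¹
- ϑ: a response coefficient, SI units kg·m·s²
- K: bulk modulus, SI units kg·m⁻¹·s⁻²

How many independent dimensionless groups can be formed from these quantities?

3

There are 6 variables and 3 base dimensions (M, L, T).
The dimension matrix has rank 3.
Independent dimensionless groups: 6 − 3 = 3.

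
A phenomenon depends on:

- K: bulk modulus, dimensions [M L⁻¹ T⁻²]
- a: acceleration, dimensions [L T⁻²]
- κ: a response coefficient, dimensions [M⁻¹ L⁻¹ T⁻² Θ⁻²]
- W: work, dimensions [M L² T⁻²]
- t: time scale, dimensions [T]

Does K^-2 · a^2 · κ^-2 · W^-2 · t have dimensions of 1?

no

Sum the exponent of each base dimension across the product:
  M: −2·[K]_M + 2·[a]_M − 2·[κ]_M − 2·[W]_M + [t]_M = −2·(1) + 2·(0) − 2·(-1) − 2·(1) + (0) = -2
  L: −2·[K]_L + 2·[a]_L − 2·[κ]_L − 2·[W]_L + [t]_L = −2·(-1) + 2·(1) − 2·(-1) − 2·(2) + (0) = 2
  T: −2·[K]_T + 2·[a]_T − 2·[κ]_T − 2·[W]_T + [t]_T = −2·(-2) + 2·(-2) − 2·(-2) − 2·(-2) + (1) = 9
  Θ: −2·[K]_Θ + 2·[a]_Θ − 2·[κ]_Θ − 2·[W]_Θ + [t]_Θ = −2·(0) + 2·(0) − 2·(-2) − 2·(0) + (0) = 4
Net dimensions [M⁻² L² T⁹ Θ⁴] ≠ [1] — not dimensionless.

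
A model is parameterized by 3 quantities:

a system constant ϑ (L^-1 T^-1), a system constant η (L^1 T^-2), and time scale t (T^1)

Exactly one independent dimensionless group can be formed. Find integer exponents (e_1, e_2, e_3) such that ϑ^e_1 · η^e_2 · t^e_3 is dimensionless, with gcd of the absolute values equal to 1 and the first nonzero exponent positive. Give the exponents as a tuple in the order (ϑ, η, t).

L: e_1·(-1) + e_2·(1) + e_3·(0) = 0
T: e_1·(-1) + e_2·(-2) + e_3·(1) = 0
Solving this homogeneous linear system for the smallest-integer solution (first nonzero entry positive) gives (1, 1, 3).

(1, 1, 3)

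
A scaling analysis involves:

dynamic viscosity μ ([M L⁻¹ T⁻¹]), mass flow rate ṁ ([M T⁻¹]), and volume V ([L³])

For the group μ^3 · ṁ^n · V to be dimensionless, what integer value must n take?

-3

Balance the M exponent: (1)·n from ṁ, plus 3·(1) + (0) = 3 from the rest, must sum to zero.
n + 3 = 0, so n = -3.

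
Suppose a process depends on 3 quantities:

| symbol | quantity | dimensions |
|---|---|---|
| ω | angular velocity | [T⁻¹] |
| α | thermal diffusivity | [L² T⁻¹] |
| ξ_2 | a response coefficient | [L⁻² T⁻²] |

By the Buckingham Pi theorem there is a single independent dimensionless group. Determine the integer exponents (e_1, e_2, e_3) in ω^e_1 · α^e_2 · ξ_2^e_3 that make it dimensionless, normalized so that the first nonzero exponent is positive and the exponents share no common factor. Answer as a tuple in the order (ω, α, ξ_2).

L: e_1·(0) + e_2·(2) + e_3·(-2) = 0
T: e_1·(-1) + e_2·(-1) + e_3·(-2) = 0
Solving this homogeneous linear system for the smallest-integer solution (first nonzero entry positive) gives (3, -1, -1).

(3, -1, -1)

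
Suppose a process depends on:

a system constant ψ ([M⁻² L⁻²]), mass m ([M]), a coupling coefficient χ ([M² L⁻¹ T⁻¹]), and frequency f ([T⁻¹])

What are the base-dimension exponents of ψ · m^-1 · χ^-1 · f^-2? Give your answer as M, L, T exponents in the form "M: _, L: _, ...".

Collect each base-dimension exponent across the product:
  M: (-2) − (1) − (2) − 2·(0) = -5
  L: (-2) − (0) − (-1) − 2·(0) = -1
  T: (0) − (0) − (-1) − 2·(-1) = 3
So the dimensions are [M⁻⁵ L⁻¹ T³].

M: -5, L: -1, T: 3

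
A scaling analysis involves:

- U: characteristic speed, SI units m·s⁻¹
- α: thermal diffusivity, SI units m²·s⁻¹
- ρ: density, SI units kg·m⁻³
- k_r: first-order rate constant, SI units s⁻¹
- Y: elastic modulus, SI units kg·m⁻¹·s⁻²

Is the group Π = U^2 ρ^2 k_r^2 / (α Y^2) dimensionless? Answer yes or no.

no

Sum the exponent of each base dimension across the product:
  M: 2·[U]_M − [α]_M + 2·[ρ]_M + 2·[k_r]_M − 2·[Y]_M = 2·(0) − (0) + 2·(1) + 2·(0) − 2·(1) = 0
  L: 2·[U]_L − [α]_L + 2·[ρ]_L + 2·[k_r]_L − 2·[Y]_L = 2·(1) − (2) + 2·(-3) + 2·(0) − 2·(-1) = -4
  T: 2·[U]_T − [α]_T + 2·[ρ]_T + 2·[k_r]_T − 2·[Y]_T = 2·(-1) − (-1) + 2·(0) + 2·(-1) − 2·(-2) = 1
Net dimensions [L⁻⁴ T] ≠ [1] — not dimensionless.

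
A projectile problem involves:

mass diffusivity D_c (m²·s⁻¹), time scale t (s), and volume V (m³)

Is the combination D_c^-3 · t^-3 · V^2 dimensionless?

Sum the exponent of each base dimension across the product:
  M: −3·[D_c]_M − 3·[t]_M + 2·[V]_M = −3·(0) − 3·(0) + 2·(0) = 0
  L: −3·[D_c]_L − 3·[t]_L + 2·[V]_L = −3·(2) − 3·(0) + 2·(3) = 0
  T: −3·[D_c]_T − 3·[t]_T + 2·[V]_T = −3·(-1) − 3·(1) + 2·(0) = 0
All base exponents vanish — dimensionless.

yes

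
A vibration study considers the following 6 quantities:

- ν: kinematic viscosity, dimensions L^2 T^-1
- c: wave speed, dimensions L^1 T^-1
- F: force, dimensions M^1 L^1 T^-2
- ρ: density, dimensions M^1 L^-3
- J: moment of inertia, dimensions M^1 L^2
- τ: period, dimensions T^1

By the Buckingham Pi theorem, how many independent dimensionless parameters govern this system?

There are 6 variables and 3 base dimensions (M, L, T).
The dimension matrix has rank 3.
Independent dimensionless groups: 6 − 3 = 3.

3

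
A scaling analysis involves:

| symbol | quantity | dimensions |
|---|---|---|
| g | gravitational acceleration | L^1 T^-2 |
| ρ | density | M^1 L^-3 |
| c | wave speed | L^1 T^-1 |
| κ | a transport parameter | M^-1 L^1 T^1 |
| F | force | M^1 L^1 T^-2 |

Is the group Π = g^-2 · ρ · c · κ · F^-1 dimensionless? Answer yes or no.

no

Sum the exponent of each base dimension across the product:
  M: −2·[g]_M + [ρ]_M + [c]_M + [κ]_M − [F]_M = −2·(0) + (1) + (0) + (-1) − (1) = -1
  L: −2·[g]_L + [ρ]_L + [c]_L + [κ]_L − [F]_L = −2·(1) + (-3) + (1) + (1) − (1) = -4
  T: −2·[g]_T + [ρ]_T + [c]_T + [κ]_T − [F]_T = −2·(-2) + (0) + (-1) + (1) − (-2) = 6
Net dimensions [M⁻¹ L⁻⁴ T⁶] ≠ [1] — not dimensionless.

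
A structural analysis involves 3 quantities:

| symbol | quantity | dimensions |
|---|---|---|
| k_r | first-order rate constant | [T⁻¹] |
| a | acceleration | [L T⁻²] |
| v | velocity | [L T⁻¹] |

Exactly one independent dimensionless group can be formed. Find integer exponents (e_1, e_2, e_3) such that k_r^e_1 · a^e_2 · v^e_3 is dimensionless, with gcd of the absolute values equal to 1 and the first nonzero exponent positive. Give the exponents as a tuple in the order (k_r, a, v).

(1, -1, 1)

L: e_1·(0) + e_2·(1) + e_3·(1) = 0
T: e_1·(-1) + e_2·(-2) + e_3·(-1) = 0
Solving this homogeneous linear system for the smallest-integer solution (first nonzero entry positive) gives (1, -1, 1).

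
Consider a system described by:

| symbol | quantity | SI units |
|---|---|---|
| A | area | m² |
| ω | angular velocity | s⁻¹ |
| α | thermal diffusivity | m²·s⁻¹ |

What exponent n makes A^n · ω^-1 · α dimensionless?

Balance the L exponent: (2)·n from A, plus −(0) + (2) = 2 from the rest, must sum to zero.
2n + 2 = 0, so n = -1.

-1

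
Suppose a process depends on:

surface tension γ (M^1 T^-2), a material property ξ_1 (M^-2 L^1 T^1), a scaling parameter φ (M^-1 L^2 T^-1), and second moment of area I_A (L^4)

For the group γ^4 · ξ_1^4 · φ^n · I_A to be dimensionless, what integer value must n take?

Balance the M exponent: (-1)·n from φ, plus 4·(1) + 4·(-2) + (0) = -4 from the rest, must sum to zero.
−n − 4 = 0, so n = -4.

-4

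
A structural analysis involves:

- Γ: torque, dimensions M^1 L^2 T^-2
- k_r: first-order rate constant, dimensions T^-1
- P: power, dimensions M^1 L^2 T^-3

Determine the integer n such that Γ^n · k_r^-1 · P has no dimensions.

Balance the M exponent: (1)·n from Γ, plus −(0) + (1) = 1 from the rest, must sum to zero.
n + 1 = 0, so n = -1.

-1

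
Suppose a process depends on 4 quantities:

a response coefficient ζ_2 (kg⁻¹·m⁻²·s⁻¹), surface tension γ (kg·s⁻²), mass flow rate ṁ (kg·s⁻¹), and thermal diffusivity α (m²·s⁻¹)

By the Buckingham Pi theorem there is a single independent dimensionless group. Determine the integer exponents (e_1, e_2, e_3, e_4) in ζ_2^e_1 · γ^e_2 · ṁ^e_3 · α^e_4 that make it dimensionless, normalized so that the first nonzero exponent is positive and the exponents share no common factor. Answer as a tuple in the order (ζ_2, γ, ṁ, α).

M: e_1·(-1) + e_2·(1) + e_3·(1) + e_4·(0) = 0
L: e_1·(-2) + e_2·(0) + e_3·(0) + e_4·(2) = 0
T: e_1·(-1) + e_2·(-2) + e_3·(-1) + e_4·(-1) = 0
Solving this homogeneous linear system for the smallest-integer solution (first nonzero entry positive) gives (1, -3, 4, 1).

(1, -3, 4, 1)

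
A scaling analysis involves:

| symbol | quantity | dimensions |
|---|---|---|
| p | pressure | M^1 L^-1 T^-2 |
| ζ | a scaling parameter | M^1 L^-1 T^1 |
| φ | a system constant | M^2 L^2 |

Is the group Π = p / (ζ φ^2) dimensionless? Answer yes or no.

Sum the exponent of each base dimension across the product:
  M: [p]_M − [ζ]_M − 2·[φ]_M = (1) − (1) − 2·(2) = -4
  L: [p]_L − [ζ]_L − 2·[φ]_L = (-1) − (-1) − 2·(2) = -4
  T: [p]_T − [ζ]_T − 2·[φ]_T = (-2) − (1) − 2·(0) = -3
Net dimensions [M⁻⁴ L⁻⁴ T⁻³] ≠ [1] — not dimensionless.

no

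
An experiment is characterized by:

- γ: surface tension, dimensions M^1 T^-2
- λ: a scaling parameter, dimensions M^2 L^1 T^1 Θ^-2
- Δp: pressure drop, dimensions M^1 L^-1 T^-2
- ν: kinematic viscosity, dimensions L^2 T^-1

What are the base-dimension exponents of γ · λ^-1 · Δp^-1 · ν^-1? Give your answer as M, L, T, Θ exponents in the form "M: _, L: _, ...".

Collect each base-dimension exponent across the product:
  M: (1) − (2) − (1) − (0) = -2
  L: (0) − (1) − (-1) − (2) = -2
  T: (-2) − (1) − (-2) − (-1) = 0
  Θ: (0) − (-2) − (0) − (0) = 2
So the dimensions are [M⁻² L⁻² Θ²].

M: -2, L: -2, T: 0, Θ: 2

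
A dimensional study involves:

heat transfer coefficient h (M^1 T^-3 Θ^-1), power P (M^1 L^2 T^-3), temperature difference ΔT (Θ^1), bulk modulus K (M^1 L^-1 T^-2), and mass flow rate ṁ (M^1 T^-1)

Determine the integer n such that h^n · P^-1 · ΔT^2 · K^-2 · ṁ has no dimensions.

Balance the M exponent: (1)·n from h, plus −(1) + 2·(0) − 2·(1) + (1) = -2 from the rest, must sum to zero.
n − 2 = 0, so n = 2.

2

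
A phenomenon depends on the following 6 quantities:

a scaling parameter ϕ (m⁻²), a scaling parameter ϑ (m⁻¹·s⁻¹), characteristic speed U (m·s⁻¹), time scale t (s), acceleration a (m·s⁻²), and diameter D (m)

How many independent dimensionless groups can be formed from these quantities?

There are 6 variables and 2 base dimensions (L, T).
The dimension matrix has rank 2.
Independent dimensionless groups: 6 − 2 = 4.

4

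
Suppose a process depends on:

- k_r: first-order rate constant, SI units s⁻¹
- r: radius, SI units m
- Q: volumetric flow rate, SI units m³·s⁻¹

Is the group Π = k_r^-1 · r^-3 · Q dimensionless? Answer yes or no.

Sum the exponent of each base dimension across the product:
  M: −[k_r]_M − 3·[r]_M + [Q]_M = −(0) − 3·(0) + (0) = 0
  L: −[k_r]_L − 3·[r]_L + [Q]_L = −(0) − 3·(1) + (3) = 0
  T: −[k_r]_T − 3·[r]_T + [Q]_T = −(-1) − 3·(0) + (-1) = 0
  N: −[k_r]_N − 3·[r]_N + [Q]_N = −(0) − 3·(0) + (0) = 0
All base exponents vanish — dimensionless.

yes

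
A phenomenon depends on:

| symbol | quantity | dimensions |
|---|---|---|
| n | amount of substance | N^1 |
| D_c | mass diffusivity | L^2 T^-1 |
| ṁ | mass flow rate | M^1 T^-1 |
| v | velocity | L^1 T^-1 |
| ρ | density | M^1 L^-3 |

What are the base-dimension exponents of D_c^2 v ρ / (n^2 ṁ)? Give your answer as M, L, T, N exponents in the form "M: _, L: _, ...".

Collect each base-dimension exponent across the product:
  M: −2·(0) + 2·(0) − (1) + (0) + (1) = 0
  L: −2·(0) + 2·(2) − (0) + (1) + (-3) = 2
  T: −2·(0) + 2·(-1) − (-1) + (-1) + (0) = -2
  N: −2·(1) + 2·(0) − (0) + (0) + (0) = -2
So the dimensions are [L² T⁻² N⁻²].

M: 0, L: 2, T: -2, N: -2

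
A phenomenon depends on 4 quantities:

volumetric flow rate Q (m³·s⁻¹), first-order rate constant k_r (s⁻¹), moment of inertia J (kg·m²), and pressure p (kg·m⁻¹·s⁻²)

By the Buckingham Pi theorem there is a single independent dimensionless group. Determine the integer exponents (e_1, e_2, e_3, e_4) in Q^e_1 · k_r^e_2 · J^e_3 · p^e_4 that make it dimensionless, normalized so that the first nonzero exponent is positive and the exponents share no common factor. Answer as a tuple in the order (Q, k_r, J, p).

(1, -3, -1, 1)

M: e_1·(0) + e_2·(0) + e_3·(1) + e_4·(1) = 0
L: e_1·(3) + e_2·(0) + e_3·(2) + e_4·(-1) = 0
T: e_1·(-1) + e_2·(-1) + e_3·(0) + e_4·(-2) = 0
Solving this homogeneous linear system for the smallest-integer solution (first nonzero entry positive) gives (1, -3, -1, 1).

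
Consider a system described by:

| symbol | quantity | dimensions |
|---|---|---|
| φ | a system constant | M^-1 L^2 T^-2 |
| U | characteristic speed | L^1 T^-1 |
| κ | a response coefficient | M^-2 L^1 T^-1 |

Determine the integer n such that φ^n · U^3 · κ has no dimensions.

Balance the M exponent: (-1)·n from φ, plus 3·(0) + (-2) = -2 from the rest, must sum to zero.
−n − 2 = 0, so n = -2.

-2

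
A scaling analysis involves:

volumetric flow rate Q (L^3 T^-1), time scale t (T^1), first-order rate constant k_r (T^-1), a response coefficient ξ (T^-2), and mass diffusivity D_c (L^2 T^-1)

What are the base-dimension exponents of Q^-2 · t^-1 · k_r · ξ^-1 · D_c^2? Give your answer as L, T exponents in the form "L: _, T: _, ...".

L: -2, T: 0

Collect each base-dimension exponent across the product:
  L: −2·(3) − (0) + (0) − (0) + 2·(2) = -2
  T: −2·(-1) − (1) + (-1) − (-2) + 2·(-1) = 0
So the dimensions are [L⁻²].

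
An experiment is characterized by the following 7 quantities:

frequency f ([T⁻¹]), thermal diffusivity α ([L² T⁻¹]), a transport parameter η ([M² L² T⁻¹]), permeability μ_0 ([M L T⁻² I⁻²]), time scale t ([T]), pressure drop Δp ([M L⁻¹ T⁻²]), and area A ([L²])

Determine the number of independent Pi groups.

There are 7 variables and 4 base dimensions (M, L, T, I).
The dimension matrix has rank 4.
Independent dimensionless groups: 7 − 4 = 3.

3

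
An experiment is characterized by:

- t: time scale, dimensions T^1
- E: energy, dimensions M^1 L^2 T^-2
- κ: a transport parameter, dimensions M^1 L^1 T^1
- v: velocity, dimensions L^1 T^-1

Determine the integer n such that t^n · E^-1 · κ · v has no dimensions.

-2

Balance the T exponent: (1)·n from t, plus −(-2) + (1) + (-1) = 2 from the rest, must sum to zero.
n + 2 = 0, so n = -2.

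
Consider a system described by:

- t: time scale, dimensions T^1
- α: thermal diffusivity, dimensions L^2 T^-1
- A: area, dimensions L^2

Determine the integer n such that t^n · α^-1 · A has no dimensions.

Balance the T exponent: (1)·n from t, plus −(-1) + (0) = 1 from the rest, must sum to zero.
n + 1 = 0, so n = -1.

-1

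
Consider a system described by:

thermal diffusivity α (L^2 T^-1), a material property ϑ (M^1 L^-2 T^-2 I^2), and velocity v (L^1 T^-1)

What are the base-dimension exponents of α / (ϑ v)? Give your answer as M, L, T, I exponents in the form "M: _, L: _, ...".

Collect each base-dimension exponent across the product:
  M: (0) − (1) − (0) = -1
  L: (2) − (-2) − (1) = 3
  T: (-1) − (-2) − (-1) = 2
  I: (0) − (2) − (0) = -2
So the dimensions are [M⁻¹ L³ T² I⁻²].

M: -1, L: 3, T: 2, I: -2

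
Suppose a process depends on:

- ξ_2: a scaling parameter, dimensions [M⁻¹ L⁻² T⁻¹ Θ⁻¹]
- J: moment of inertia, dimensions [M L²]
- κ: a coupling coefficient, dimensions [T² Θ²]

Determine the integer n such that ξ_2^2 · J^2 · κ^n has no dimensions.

Balance the T exponent: (2)·n from κ, plus 2·(-1) + 2·(0) = -2 from the rest, must sum to zero.
2n − 2 = 0, so n = 1.

1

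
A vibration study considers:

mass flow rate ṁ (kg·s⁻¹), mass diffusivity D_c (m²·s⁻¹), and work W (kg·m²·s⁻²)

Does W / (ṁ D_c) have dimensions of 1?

yes

Sum the exponent of each base dimension across the product:
  M: −[ṁ]_M − [D_c]_M + [W]_M = −(1) − (0) + (1) = 0
  L: −[ṁ]_L − [D_c]_L + [W]_L = −(0) − (2) + (2) = 0
  T: −[ṁ]_T − [D_c]_T + [W]_T = −(-1) − (-1) + (-2) = 0
All base exponents vanish — dimensionless.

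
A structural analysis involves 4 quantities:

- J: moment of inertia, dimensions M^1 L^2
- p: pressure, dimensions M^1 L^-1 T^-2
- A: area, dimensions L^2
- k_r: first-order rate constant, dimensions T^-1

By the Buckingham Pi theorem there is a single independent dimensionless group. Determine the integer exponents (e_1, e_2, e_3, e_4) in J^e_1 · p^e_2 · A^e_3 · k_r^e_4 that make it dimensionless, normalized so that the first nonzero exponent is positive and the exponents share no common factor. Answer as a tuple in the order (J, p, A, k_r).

(2, -2, -3, 4)

M: e_1·(1) + e_2·(1) + e_3·(0) + e_4·(0) = 0
L: e_1·(2) + e_2·(-1) + e_3·(2) + e_4·(0) = 0
T: e_1·(0) + e_2·(-2) + e_3·(0) + e_4·(-1) = 0
Solving this homogeneous linear system for the smallest-integer solution (first nonzero entry positive) gives (2, -2, -3, 4).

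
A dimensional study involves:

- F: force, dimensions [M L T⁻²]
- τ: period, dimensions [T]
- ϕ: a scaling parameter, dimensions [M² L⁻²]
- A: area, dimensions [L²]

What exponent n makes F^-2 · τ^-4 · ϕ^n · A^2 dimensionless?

1

Balance the M exponent: (2)·n from ϕ, plus −2·(1) − 4·(0) + 2·(0) = -2 from the rest, must sum to zero.
2n − 2 = 0, so n = 1.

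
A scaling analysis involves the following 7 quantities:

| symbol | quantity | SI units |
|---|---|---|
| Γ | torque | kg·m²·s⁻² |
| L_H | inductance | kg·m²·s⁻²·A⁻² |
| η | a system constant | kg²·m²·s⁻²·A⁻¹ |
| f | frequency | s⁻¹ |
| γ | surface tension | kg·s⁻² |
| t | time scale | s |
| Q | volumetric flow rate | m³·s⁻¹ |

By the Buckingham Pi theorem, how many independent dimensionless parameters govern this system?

3

There are 7 variables and 4 base dimensions (M, L, T, I).
The dimension matrix has rank 4.
Independent dimensionless groups: 7 − 4 = 3.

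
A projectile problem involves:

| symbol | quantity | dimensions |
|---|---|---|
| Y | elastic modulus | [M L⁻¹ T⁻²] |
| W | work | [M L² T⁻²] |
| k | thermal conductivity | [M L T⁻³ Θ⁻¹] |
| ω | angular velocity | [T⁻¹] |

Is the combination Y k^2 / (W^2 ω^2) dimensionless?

no

Sum the exponent of each base dimension across the product:
  M: [Y]_M − 2·[W]_M + 2·[k]_M − 2·[ω]_M = (1) − 2·(1) + 2·(1) − 2·(0) = 1
  L: [Y]_L − 2·[W]_L + 2·[k]_L − 2·[ω]_L = (-1) − 2·(2) + 2·(1) − 2·(0) = -3
  T: [Y]_T − 2·[W]_T + 2·[k]_T − 2·[ω]_T = (-2) − 2·(-2) + 2·(-3) − 2·(-1) = -2
  Θ: [Y]_Θ − 2·[W]_Θ + 2·[k]_Θ − 2·[ω]_Θ = (0) − 2·(0) + 2·(-1) − 2·(0) = -2
Net dimensions [M L⁻³ T⁻² Θ⁻²] ≠ [1] — not dimensionless.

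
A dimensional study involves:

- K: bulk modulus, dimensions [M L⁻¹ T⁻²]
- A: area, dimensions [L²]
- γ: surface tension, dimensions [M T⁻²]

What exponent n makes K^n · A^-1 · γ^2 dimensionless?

Balance the M exponent: (1)·n from K, plus −(0) + 2·(1) = 2 from the rest, must sum to zero.
n + 2 = 0, so n = -2.

-2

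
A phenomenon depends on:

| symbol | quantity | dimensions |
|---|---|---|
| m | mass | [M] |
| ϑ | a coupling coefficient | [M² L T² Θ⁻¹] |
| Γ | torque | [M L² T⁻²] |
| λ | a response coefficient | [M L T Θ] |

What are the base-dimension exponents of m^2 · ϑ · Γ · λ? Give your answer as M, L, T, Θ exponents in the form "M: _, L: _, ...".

Collect each base-dimension exponent across the product:
  M: 2·(1) + (2) + (1) + (1) = 6
  L: 2·(0) + (1) + (2) + (1) = 4
  T: 2·(0) + (2) + (-2) + (1) = 1
  Θ: 2·(0) + (-1) + (0) + (1) = 0
So the dimensions are [M⁶ L⁴ T].

M: 6, L: 4, T: 1, Θ: 0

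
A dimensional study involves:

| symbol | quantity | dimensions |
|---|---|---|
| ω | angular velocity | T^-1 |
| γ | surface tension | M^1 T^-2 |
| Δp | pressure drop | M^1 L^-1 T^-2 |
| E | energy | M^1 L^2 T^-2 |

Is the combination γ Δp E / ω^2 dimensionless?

no

Sum the exponent of each base dimension across the product:
  M: −2·[ω]_M + [γ]_M + [Δp]_M + [E]_M = −2·(0) + (1) + (1) + (1) = 3
  L: −2·[ω]_L + [γ]_L + [Δp]_L + [E]_L = −2·(0) + (0) + (-1) + (2) = 1
  T: −2·[ω]_T + [γ]_T + [Δp]_T + [E]_T = −2·(-1) + (-2) + (-2) + (-2) = -4
Net dimensions [M³ L T⁻⁴] ≠ [1] — not dimensionless.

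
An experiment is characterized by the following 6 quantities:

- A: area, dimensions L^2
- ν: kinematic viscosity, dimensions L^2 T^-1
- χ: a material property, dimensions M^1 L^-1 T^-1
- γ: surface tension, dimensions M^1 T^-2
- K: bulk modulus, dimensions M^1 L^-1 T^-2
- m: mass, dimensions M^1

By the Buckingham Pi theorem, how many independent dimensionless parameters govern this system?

There are 6 variables and 3 base dimensions (M, L, T).
The dimension matrix has rank 3.
Independent dimensionless groups: 6 − 3 = 3.

3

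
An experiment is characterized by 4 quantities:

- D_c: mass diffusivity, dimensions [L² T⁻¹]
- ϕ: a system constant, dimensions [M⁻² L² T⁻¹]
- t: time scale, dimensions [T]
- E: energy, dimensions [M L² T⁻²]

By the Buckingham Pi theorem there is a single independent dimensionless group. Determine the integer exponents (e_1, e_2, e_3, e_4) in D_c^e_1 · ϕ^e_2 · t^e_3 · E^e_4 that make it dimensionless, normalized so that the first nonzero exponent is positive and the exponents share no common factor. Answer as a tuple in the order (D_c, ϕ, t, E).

(3, -1, -2, -2)

M: e_1·(0) + e_2·(-2) + e_3·(0) + e_4·(1) = 0
L: e_1·(2) + e_2·(2) + e_3·(0) + e_4·(2) = 0
T: e_1·(-1) + e_2·(-1) + e_3·(1) + e_4·(-2) = 0
Solving this homogeneous linear system for the smallest-integer solution (first nonzero entry positive) gives (3, -1, -2, -2).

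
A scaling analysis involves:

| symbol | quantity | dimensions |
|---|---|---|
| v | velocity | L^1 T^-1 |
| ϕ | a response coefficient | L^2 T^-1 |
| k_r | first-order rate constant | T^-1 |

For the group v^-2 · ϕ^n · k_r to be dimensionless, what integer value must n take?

Balance the L exponent: (2)·n from ϕ, plus −2·(1) + (0) = -2 from the rest, must sum to zero.
2n − 2 = 0, so n = 1.

1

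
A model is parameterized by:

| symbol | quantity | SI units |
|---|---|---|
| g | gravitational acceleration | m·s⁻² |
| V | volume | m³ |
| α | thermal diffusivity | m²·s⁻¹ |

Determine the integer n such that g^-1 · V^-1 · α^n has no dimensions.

2

Balance the L exponent: (2)·n from α, plus −(1) − (3) = -4 from the rest, must sum to zero.
2n − 4 = 0, so n = 2.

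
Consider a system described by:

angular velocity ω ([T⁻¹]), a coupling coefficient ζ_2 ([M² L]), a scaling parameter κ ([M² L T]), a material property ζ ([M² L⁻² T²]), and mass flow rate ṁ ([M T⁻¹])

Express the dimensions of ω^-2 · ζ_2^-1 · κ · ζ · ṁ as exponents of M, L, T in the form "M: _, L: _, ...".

M: 3, L: -2, T: 4

Collect each base-dimension exponent across the product:
  M: −2·(0) − (2) + (2) + (2) + (1) = 3
  L: −2·(0) − (1) + (1) + (-2) + (0) = -2
  T: −2·(-1) − (0) + (1) + (2) + (-1) = 4
So the dimensions are [M³ L⁻² T⁴].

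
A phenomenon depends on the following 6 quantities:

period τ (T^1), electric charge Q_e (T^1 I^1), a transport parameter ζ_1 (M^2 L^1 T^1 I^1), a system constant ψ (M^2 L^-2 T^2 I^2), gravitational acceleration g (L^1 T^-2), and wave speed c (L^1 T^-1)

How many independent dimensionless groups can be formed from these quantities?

2

There are 6 variables and 4 base dimensions (M, L, T, I).
The dimension matrix has rank 4.
Independent dimensionless groups: 6 − 4 = 2.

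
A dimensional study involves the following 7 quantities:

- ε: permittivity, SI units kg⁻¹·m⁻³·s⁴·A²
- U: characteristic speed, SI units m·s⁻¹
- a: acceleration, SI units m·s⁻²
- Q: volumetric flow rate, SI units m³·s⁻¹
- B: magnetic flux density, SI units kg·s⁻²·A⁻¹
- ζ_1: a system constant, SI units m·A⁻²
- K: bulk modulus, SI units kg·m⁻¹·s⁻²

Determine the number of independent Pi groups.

3

There are 7 variables and 4 base dimensions (M, L, T, I).
The dimension matrix has rank 4.
Independent dimensionless groups: 7 − 4 = 3.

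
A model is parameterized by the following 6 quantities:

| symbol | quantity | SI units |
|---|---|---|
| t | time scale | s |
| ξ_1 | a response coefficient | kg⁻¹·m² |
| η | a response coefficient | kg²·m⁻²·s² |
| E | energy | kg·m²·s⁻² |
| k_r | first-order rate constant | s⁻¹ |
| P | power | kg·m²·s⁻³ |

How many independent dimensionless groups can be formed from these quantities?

There are 6 variables and 3 base dimensions (M, L, T).
The dimension matrix has rank 3.
Independent dimensionless groups: 6 − 3 = 3.

3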